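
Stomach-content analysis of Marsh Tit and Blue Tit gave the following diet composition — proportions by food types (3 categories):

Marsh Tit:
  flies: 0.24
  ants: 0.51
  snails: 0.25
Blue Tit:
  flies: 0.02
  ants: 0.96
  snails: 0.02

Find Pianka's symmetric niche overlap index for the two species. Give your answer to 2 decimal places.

Σ p₁ᵢp₂ᵢ = 0.0048 + 0.4896 + 0.0050 = 0.4994
Σp_1ᵢ² = 0.24² + 0.51² + 0.25² = 0.0576 + 0.2601 + 0.0625 = 0.3802
Σp_2ᵢ² = 0.02² + 0.96² + 0.02² = 0.0004 + 0.9216 + 0.0004 = 0.9224
O = 0.4994 / √(0.3802 × 0.9224) = 0.4994 / 0.59220 = 0.8433

0.84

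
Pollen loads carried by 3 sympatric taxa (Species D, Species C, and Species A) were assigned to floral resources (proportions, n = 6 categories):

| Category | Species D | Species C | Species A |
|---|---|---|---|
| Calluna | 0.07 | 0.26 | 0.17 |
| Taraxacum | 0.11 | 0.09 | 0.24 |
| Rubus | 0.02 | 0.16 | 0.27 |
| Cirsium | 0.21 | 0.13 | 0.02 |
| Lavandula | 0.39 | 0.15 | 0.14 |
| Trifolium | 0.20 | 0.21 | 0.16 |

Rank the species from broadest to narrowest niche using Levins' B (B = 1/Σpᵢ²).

Σp_Dᵢ² = 0.07² + 0.11² + 0.02² + 0.21² + 0.39² + 0.20² = 0.0049 + 0.0121 + 0.0004 + 0.0441 + 0.1521 + 0.0400 = 0.2536
B_D = 1 / 0.2536 = 3.9432
Σp_Cᵢ² = 0.26² + 0.09² + 0.16² + 0.13² + 0.15² + 0.21² = 0.0676 + 0.0081 + 0.0256 + 0.0169 + 0.0225 + 0.0441 = 0.1848
B_C = 1 / 0.1848 = 5.4113
Σp_Aᵢ² = 0.17² + 0.24² + 0.27² + 0.02² + 0.14² + 0.16² = 0.0289 + 0.0576 + 0.0729 + 0.0004 + 0.0196 + 0.0256 = 0.2050
B_A = 1 / 0.2050 = 4.8780
Ranking by B (broadest → narrowest): Species C (5.41) > Species A (4.88) > Species D (3.94)

Species C > Species A > Species D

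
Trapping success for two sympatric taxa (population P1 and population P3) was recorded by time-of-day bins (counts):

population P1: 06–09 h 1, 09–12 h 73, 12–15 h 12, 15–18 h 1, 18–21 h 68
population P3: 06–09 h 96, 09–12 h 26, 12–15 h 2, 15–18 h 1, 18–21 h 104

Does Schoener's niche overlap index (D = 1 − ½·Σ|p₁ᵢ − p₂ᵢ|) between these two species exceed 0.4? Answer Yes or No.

Yes

Proportions for population P1 (n=155): 1/155=0.0065, 73/155=0.4710, 12/155=0.0774, 1/155=0.0065, 68/155=0.4387
Proportions for population P3 (n=229): 96/229=0.4192, 26/229=0.1135, 2/229=0.0087, 1/229=0.0044, 104/229=0.4541
Σ|p₁ᵢ − p₂ᵢ| = 0.4127 + 0.3575 + 0.0687 + 0.0021 + 0.0154 = 0.8564
D = 1 − ½ × 0.8564 = 1 − 0.42820 = 0.57180
D = 0.57180 > 0.4 → Yes.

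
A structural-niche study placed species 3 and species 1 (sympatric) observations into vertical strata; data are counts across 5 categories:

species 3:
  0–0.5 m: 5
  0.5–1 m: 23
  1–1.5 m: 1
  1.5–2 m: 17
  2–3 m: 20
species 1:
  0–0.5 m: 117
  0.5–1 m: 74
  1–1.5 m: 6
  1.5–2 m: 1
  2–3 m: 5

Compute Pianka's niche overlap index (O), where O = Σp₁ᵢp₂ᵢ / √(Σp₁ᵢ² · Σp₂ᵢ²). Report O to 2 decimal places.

0.49

Proportions for species 3 (n=66): 5/66=0.0758, 23/66=0.3485, 1/66=0.0152, 17/66=0.2576, 20/66=0.3030
Proportions for species 1 (n=203): 117/203=0.5764, 74/203=0.3645, 6/203=0.0296, 1/203=0.0049, 5/203=0.0246
Σ p₁ᵢp₂ᵢ = 0.043691 + 0.127028 + 0.000450 + 0.001262 + 0.007454 = 0.179885
Σp_1ᵢ² = 0.0758² + 0.3485² + 0.0152² + 0.2576² + 0.3030² = 0.005746 + 0.121452 + 0.000231 + 0.066358 + 0.091809 = 0.285596
Σp_2ᵢ² = 0.5764² + 0.3645² + 0.0296² + 0.0049² + 0.0246² = 0.332237 + 0.132860 + 0.000876 + 0.000024 + 0.000605 = 0.466602
O = 0.179885 / √(0.285596 × 0.466602) = 0.179885 / 0.3650475 = 0.4928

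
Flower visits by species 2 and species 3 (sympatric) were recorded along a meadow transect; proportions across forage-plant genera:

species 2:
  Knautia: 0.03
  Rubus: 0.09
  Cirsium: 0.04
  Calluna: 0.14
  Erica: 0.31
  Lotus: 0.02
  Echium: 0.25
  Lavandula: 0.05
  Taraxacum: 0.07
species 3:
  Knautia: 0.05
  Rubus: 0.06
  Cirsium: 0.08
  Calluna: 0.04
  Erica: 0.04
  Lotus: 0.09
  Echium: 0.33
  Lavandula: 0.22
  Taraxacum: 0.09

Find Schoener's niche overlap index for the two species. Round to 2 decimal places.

0.60

Σ|p₁ᵢ − p₂ᵢ| = 0.02 + 0.03 + 0.04 + 0.10 + 0.27 + 0.07 + 0.08 + 0.17 + 0.02 = 0.80
D = 1 − ½ × 0.80 = 1 − 0.400 = 0.6000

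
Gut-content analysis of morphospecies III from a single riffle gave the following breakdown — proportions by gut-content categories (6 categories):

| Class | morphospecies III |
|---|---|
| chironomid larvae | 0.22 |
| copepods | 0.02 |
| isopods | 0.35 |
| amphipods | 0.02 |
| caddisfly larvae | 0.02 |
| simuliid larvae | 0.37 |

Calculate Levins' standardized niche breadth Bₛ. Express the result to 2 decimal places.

0.45

Σpᵢ² = 0.22² + 0.02² + 0.35² + 0.02² + 0.02² + 0.37² = 0.0484 + 0.0004 + 0.1225 + 0.0004 + 0.0004 + 0.1369 = 0.3090
B = 1 / 0.3090 = 3.2362
Bₛ = (B − 1)/(n − 1) = (3.2362 − 1)/(6 − 1) = 2.2362/5 = 0.4472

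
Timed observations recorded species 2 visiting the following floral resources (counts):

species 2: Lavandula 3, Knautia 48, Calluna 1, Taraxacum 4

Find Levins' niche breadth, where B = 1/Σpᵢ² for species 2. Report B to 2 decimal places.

Proportions for species 2 (n=56): 3/56=0.0536, 48/56=0.8571, 1/56=0.0179, 4/56=0.0714
Σpᵢ² = 0.0536² + 0.8571² + 0.0179² + 0.0714² = 0.002873 + 0.734620 + 0.000320 + 0.005098 = 0.742911
B = 1 / 0.742911 = 1.3461

1.35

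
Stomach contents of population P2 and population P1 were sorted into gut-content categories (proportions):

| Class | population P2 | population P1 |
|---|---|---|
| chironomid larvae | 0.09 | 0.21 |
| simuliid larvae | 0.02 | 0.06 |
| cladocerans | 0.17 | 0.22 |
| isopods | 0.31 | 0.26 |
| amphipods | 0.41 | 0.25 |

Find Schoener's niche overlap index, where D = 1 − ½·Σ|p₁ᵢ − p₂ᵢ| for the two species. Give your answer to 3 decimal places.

Σ|p₁ᵢ − p₂ᵢ| = 0.12 + 0.04 + 0.05 + 0.05 + 0.16 = 0.42
D = 1 − ½ × 0.42 = 1 − 0.210 = 0.79000

0.790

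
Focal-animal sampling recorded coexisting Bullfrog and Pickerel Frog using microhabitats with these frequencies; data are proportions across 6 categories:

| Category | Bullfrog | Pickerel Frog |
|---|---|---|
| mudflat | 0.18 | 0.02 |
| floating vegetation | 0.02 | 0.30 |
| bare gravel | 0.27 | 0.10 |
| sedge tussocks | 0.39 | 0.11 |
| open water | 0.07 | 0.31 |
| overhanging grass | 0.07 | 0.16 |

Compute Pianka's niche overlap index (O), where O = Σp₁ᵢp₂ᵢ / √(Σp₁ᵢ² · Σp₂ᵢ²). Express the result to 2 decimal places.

0.45

Σ p₁ᵢp₂ᵢ = 0.0036 + 0.0060 + 0.0270 + 0.0429 + 0.0217 + 0.0112 = 0.1124
Σp_1ᵢ² = 0.18² + 0.02² + 0.27² + 0.39² + 0.07² + 0.07² = 0.0324 + 0.0004 + 0.0729 + 0.1521 + 0.0049 + 0.0049 = 0.2676
Σp_2ᵢ² = 0.02² + 0.30² + 0.10² + 0.11² + 0.31² + 0.16² = 0.0004 + 0.0900 + 0.0100 + 0.0121 + 0.0961 + 0.0256 = 0.2342
O = 0.1124 / √(0.2676 × 0.2342) = 0.1124 / 0.25034 = 0.4490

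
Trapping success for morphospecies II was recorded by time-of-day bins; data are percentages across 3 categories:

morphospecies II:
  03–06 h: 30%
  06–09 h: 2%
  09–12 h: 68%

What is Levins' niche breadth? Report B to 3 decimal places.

Convert percentages to proportions (divide by 100).
Σpᵢ² = 0.30² + 0.02² + 0.68² = 0.0900 + 0.0004 + 0.4624 = 0.5528
B = 1 / 0.5528 = 1.80897

1.809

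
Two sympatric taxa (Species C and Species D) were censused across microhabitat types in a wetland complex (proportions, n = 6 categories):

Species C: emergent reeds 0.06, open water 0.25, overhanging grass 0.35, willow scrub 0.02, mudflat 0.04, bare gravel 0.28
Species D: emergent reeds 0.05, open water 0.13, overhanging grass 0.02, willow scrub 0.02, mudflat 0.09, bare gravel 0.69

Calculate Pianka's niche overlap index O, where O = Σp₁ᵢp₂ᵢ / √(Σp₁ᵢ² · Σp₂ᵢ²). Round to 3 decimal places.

Σ p₁ᵢp₂ᵢ = 0.0030 + 0.0325 + 0.0070 + 0.0004 + 0.0036 + 0.1932 = 0.2397
Σp_1ᵢ² = 0.06² + 0.25² + 0.35² + 0.02² + 0.04² + 0.28² = 0.0036 + 0.0625 + 0.1225 + 0.0004 + 0.0016 + 0.0784 = 0.2690
Σp_2ᵢ² = 0.05² + 0.13² + 0.02² + 0.02² + 0.09² + 0.69² = 0.0025 + 0.0169 + 0.0004 + 0.0004 + 0.0081 + 0.4761 = 0.5044
O = 0.2397 / √(0.2690 × 0.5044) = 0.2397 / 0.368353 = 0.65073

0.651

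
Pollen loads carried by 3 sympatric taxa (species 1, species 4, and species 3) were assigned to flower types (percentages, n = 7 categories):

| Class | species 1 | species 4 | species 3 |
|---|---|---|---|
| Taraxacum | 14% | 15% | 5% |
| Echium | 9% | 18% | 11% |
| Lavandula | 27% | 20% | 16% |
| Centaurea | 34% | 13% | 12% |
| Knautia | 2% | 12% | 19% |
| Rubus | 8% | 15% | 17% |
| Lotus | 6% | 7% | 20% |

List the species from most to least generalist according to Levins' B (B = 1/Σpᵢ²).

Convert percentages to proportions (divide by 100).
Σp_1ᵢ² = 0.14² + 0.09² + 0.27² + 0.34² + 0.02² + 0.08² + 0.06² = 0.0196 + 0.0081 + 0.0729 + 0.1156 + 0.0004 + 0.0064 + 0.0036 = 0.2266
B_1 = 1 / 0.2266 = 4.4131
Σp_4ᵢ² = 0.15² + 0.18² + 0.20² + 0.13² + 0.12² + 0.15² + 0.07² = 0.0225 + 0.0324 + 0.0400 + 0.0169 + 0.0144 + 0.0225 + 0.0049 = 0.1536
B_4 = 1 / 0.1536 = 6.5104
Σp_3ᵢ² = 0.05² + 0.11² + 0.16² + 0.12² + 0.19² + 0.17² + 0.20² = 0.0025 + 0.0121 + 0.0256 + 0.0144 + 0.0361 + 0.0289 + 0.0400 = 0.1596
B_3 = 1 / 0.1596 = 6.2657
Ranking by B (broadest → narrowest): species 4 (6.51) > species 3 (6.27) > species 1 (4.41)

species 4 > species 3 > species 1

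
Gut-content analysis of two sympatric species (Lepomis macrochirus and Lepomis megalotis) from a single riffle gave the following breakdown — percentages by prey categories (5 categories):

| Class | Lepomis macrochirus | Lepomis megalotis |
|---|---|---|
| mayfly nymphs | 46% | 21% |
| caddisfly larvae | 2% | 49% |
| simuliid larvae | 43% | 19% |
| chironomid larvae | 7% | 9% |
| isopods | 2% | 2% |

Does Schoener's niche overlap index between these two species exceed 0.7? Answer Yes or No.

Convert percentages to proportions (divide by 100).
Σ|p₁ᵢ − p₂ᵢ| = 0.25 + 0.47 + 0.24 + 0.02 + 0.00 = 0.98
D = 1 − ½ × 0.98 = 1 − 0.490 = 0.5100
D = 0.5100 < 0.7 → No.

No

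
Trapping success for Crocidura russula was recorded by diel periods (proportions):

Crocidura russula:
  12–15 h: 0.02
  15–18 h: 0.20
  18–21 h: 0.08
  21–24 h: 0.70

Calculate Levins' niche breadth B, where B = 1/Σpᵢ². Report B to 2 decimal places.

1.86

Σpᵢ² = 0.02² + 0.20² + 0.08² + 0.70² = 0.0004 + 0.0400 + 0.0064 + 0.4900 = 0.5368
B = 1 / 0.5368 = 1.8629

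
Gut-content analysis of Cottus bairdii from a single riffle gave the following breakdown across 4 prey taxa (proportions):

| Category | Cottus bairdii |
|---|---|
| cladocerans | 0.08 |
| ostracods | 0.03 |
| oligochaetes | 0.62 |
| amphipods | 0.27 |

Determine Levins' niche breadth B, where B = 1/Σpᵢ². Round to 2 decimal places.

Σpᵢ² = 0.08² + 0.03² + 0.62² + 0.27² = 0.0064 + 0.0009 + 0.3844 + 0.0729 = 0.4646
B = 1 / 0.4646 = 2.1524

2.15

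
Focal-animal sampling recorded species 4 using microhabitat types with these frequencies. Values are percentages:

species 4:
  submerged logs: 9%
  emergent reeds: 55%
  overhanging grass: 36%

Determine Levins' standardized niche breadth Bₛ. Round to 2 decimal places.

Convert percentages to proportions (divide by 100).
Σpᵢ² = 0.09² + 0.55² + 0.36² = 0.0081 + 0.3025 + 0.1296 = 0.4402
B = 1 / 0.4402 = 2.2717
Bₛ = (B − 1)/(n − 1) = (2.2717 − 1)/(3 − 1) = 1.2717/2 = 0.6359

0.64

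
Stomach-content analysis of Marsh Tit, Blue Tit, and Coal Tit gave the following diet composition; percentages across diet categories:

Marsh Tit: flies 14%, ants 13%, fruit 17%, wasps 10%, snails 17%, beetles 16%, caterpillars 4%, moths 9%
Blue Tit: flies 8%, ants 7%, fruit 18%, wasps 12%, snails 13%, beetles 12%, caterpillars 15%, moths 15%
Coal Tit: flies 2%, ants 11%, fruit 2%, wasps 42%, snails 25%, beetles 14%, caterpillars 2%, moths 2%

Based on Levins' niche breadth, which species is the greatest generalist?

Convert percentages to proportions (divide by 100).
Σp_Marsᵢ² = 0.14² + 0.13² + 0.17² + 0.10² + 0.17² + 0.16² + 0.04² + 0.09² = 0.0196 + 0.0169 + 0.0289 + 0.0100 + 0.0289 + 0.0256 + 0.0016 + 0.0081 = 0.1396
B_Mars = 1 / 0.1396 = 7.1633
Σp_Blueᵢ² = 0.08² + 0.07² + 0.18² + 0.12² + 0.13² + 0.12² + 0.15² + 0.15² = 0.0064 + 0.0049 + 0.0324 + 0.0144 + 0.0169 + 0.0144 + 0.0225 + 0.0225 = 0.1344
B_Blue = 1 / 0.1344 = 7.4405
Σp_Coalᵢ² = 0.02² + 0.11² + 0.02² + 0.42² + 0.25² + 0.14² + 0.02² + 0.02² = 0.0004 + 0.0121 + 0.0004 + 0.1764 + 0.0625 + 0.0196 + 0.0004 + 0.0004 = 0.2722
B_Coal = 1 / 0.2722 = 3.6738
Highest B → broadest niche (most generalist): Blue Tit (B = 7.44).

Blue Tit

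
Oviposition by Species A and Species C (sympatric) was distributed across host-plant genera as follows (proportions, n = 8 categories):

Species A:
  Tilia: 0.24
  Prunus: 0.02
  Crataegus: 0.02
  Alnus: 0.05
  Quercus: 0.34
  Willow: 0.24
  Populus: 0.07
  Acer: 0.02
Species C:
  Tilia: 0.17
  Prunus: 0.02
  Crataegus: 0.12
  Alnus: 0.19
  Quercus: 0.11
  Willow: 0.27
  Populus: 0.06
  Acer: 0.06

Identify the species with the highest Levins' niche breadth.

Σp_Aᵢ² = 0.24² + 0.02² + 0.02² + 0.05² + 0.34² + 0.24² + 0.07² + 0.02² = 0.0576 + 0.0004 + 0.0004 + 0.0025 + 0.1156 + 0.0576 + 0.0049 + 0.0004 = 0.2394
B_A = 1 / 0.2394 = 4.1771
Σp_Cᵢ² = 0.17² + 0.02² + 0.12² + 0.19² + 0.11² + 0.27² + 0.06² + 0.06² = 0.0289 + 0.0004 + 0.0144 + 0.0361 + 0.0121 + 0.0729 + 0.0036 + 0.0036 = 0.1720
B_C = 1 / 0.1720 = 5.8140
Highest B → broadest niche (most generalist): Species C (B = 5.81).

Species C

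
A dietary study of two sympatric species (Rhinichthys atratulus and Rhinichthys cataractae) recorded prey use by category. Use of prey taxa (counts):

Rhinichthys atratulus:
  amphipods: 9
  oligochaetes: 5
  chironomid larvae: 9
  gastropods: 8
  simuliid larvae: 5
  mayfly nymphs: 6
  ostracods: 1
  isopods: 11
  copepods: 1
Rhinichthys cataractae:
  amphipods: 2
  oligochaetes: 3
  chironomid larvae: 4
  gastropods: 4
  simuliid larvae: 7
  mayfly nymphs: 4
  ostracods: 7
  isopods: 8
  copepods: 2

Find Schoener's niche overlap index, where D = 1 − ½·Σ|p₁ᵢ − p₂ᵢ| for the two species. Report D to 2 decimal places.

0.74

Proportions for Rhinichthys atratulus (n=55): 9/55=0.1636, 5/55=0.0909, 9/55=0.1636, 8/55=0.1455, 5/55=0.0909, 6/55=0.1091, 1/55=0.0182, 11/55=0.2000, 1/55=0.0182
Proportions for Rhinichthys cataractae (n=41): 2/41=0.0488, 3/41=0.0732, 4/41=0.0976, 4/41=0.0976, 7/41=0.1707, 4/41=0.0976, 7/41=0.1707, 8/41=0.1951, 2/41=0.0488
Σ|p₁ᵢ − p₂ᵢ| = 0.1148 + 0.0177 + 0.0660 + 0.0479 + 0.0798 + 0.0115 + 0.1525 + 0.0049 + 0.0306 = 0.5257
D = 1 − ½ × 0.5257 = 1 − 0.26285 = 0.73715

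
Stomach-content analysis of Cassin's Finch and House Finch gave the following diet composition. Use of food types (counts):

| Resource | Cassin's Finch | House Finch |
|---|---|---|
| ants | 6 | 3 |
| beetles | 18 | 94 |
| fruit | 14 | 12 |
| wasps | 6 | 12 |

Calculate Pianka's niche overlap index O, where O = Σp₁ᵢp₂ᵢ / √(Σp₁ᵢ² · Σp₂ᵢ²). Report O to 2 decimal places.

0.84

Proportions for Cassin's Finch (n=44): 6/44=0.1364, 18/44=0.4091, 14/44=0.3182, 6/44=0.1364
Proportions for House Finch (n=121): 3/121=0.0248, 94/121=0.7769, 12/121=0.0992, 12/121=0.0992
Σ p₁ᵢp₂ᵢ = 0.003383 + 0.317830 + 0.031565 + 0.013531 = 0.366309
Σp_1ᵢ² = 0.1364² + 0.4091² + 0.3182² + 0.1364² = 0.018605 + 0.167363 + 0.101251 + 0.018605 = 0.305824
Σp_2ᵢ² = 0.0248² + 0.7769² + 0.0992² + 0.0992² = 0.000615 + 0.603574 + 0.009841 + 0.009841 = 0.623871
O = 0.366309 / √(0.305824 × 0.623871) = 0.366309 / 0.4368006 = 0.8386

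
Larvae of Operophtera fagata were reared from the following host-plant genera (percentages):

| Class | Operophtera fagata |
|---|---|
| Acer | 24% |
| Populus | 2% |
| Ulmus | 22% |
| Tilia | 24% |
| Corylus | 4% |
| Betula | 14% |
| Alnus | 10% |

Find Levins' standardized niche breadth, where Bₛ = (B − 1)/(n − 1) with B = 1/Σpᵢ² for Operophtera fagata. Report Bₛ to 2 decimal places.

Convert percentages to proportions (divide by 100).
Σpᵢ² = 0.24² + 0.02² + 0.22² + 0.24² + 0.04² + 0.14² + 0.10² = 0.0576 + 0.0004 + 0.0484 + 0.0576 + 0.0016 + 0.0196 + 0.0100 = 0.1952
B = 1 / 0.1952 = 5.1230
Bₛ = (B − 1)/(n − 1) = (5.1230 − 1)/(7 − 1) = 4.1230/6 = 0.6872

0.69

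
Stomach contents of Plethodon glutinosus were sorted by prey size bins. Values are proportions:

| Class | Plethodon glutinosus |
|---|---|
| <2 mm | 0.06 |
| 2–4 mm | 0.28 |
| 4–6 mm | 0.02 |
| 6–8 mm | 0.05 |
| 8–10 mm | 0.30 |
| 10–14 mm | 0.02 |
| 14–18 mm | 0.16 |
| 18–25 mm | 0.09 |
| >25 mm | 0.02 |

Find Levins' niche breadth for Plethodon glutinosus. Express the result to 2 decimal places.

Σpᵢ² = 0.06² + 0.28² + 0.02² + 0.05² + 0.30² + 0.02² + 0.16² + 0.09² + 0.02² = 0.0036 + 0.0784 + 0.0004 + 0.0025 + 0.0900 + 0.0004 + 0.0256 + 0.0081 + 0.0004 = 0.2094
B = 1 / 0.2094 = 4.7755

4.78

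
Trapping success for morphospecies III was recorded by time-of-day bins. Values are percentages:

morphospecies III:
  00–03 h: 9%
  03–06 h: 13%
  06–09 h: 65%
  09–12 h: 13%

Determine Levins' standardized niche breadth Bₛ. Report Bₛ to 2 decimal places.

0.38

Convert percentages to proportions (divide by 100).
Σpᵢ² = 0.09² + 0.13² + 0.65² + 0.13² = 0.0081 + 0.0169 + 0.4225 + 0.0169 = 0.4644
B = 1 / 0.4644 = 2.1533
Bₛ = (B − 1)/(n − 1) = (2.1533 − 1)/(4 − 1) = 1.1533/3 = 0.3844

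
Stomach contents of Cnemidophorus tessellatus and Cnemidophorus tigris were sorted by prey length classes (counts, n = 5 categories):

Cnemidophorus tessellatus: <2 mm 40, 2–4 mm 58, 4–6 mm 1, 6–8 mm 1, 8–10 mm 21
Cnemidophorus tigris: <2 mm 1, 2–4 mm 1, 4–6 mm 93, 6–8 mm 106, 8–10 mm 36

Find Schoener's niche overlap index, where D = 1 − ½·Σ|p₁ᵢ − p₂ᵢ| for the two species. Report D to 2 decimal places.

0.18

Proportions for Cnemidophorus tessellatus (n=121): 40/121=0.3306, 58/121=0.4793, 1/121=0.0083, 1/121=0.0083, 21/121=0.1736
Proportions for Cnemidophorus tigris (n=237): 1/237=0.0042, 1/237=0.0042, 93/237=0.3924, 106/237=0.4473, 36/237=0.1519
Σ|p₁ᵢ − p₂ᵢ| = 0.3264 + 0.4751 + 0.3841 + 0.4390 + 0.0217 = 1.6463
D = 1 − ½ × 1.6463 = 1 − 0.82315 = 0.17685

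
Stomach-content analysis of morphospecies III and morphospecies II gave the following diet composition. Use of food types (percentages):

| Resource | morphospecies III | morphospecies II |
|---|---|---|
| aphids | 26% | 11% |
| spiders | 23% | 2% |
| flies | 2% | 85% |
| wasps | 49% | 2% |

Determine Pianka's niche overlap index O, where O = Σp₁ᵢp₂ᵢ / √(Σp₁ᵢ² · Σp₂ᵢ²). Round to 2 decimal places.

0.12

Convert percentages to proportions (divide by 100).
Σ p₁ᵢp₂ᵢ = 0.0286 + 0.0046 + 0.0170 + 0.0098 = 0.0600
Σp_1ᵢ² = 0.26² + 0.23² + 0.02² + 0.49² = 0.0676 + 0.0529 + 0.0004 + 0.2401 = 0.3610
Σp_2ᵢ² = 0.11² + 0.02² + 0.85² + 0.02² = 0.0121 + 0.0004 + 0.7225 + 0.0004 = 0.7354
O = 0.0600 / √(0.3610 × 0.7354) = 0.0600 / 0.51525 = 0.1164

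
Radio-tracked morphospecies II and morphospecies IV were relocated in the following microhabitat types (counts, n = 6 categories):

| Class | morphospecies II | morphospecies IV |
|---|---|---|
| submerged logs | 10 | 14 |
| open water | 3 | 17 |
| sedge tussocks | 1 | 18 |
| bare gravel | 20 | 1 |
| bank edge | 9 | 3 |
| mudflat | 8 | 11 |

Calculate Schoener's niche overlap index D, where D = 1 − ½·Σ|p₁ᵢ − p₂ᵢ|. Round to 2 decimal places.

0.49

Proportions for morphospecies II (n=51): 10/51=0.1961, 3/51=0.0588, 1/51=0.0196, 20/51=0.3922, 9/51=0.1765, 8/51=0.1569
Proportions for morphospecies IV (n=64): 14/64=0.2188, 17/64=0.2656, 18/64=0.2813, 1/64=0.0156, 3/64=0.0469, 11/64=0.1719
Σ|p₁ᵢ − p₂ᵢ| = 0.0227 + 0.2068 + 0.2617 + 0.3766 + 0.1296 + 0.0150 = 1.0124
D = 1 − ½ × 1.0124 = 1 − 0.50620 = 0.49380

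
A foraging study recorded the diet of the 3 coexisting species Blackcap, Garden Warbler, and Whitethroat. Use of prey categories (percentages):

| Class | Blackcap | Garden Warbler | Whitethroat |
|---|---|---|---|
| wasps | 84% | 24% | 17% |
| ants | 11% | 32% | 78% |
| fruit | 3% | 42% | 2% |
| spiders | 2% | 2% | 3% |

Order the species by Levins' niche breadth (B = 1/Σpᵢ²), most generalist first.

Convert percentages to proportions (divide by 100).
Σp_Blacᵢ² = 0.84² + 0.11² + 0.03² + 0.02² = 0.7056 + 0.0121 + 0.0009 + 0.0004 = 0.7190
B_Blac = 1 / 0.7190 = 1.3908
Σp_Warbᵢ² = 0.24² + 0.32² + 0.42² + 0.02² = 0.0576 + 0.1024 + 0.1764 + 0.0004 = 0.3368
B_Warb = 1 / 0.3368 = 2.9691
Σp_Whitᵢ² = 0.17² + 0.78² + 0.02² + 0.03² = 0.0289 + 0.6084 + 0.0004 + 0.0009 = 0.6386
B_Whit = 1 / 0.6386 = 1.5659
Ranking by B (broadest → narrowest): Garden Warbler (2.97) > Whitethroat (1.57) > Blackcap (1.39)

Garden Warbler > Whitethroat > Blackcap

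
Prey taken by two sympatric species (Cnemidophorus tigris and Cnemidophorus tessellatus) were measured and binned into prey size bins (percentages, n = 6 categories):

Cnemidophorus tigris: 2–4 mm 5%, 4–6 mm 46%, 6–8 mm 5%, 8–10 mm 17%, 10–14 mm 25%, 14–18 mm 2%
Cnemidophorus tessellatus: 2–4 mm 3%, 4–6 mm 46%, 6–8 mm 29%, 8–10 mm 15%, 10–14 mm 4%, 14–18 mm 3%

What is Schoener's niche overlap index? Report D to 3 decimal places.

Convert percentages to proportions (divide by 100).
Σ|p₁ᵢ − p₂ᵢ| = 0.02 + 0.00 + 0.24 + 0.02 + 0.21 + 0.01 = 0.50
D = 1 − ½ × 0.50 = 1 − 0.250 = 0.75000

0.750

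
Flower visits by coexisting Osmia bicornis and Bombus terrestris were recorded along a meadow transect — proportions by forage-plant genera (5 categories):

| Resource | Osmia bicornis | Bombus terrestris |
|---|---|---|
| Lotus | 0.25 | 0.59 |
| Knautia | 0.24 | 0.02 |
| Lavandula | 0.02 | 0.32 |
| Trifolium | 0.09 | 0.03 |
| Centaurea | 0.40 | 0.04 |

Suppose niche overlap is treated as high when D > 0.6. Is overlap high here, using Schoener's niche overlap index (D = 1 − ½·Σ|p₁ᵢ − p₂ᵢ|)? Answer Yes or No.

No

Σ|p₁ᵢ − p₂ᵢ| = 0.34 + 0.22 + 0.30 + 0.06 + 0.36 = 1.28
D = 1 − ½ × 1.28 = 1 − 0.640 = 0.3600
D = 0.3600 < 0.6 → No.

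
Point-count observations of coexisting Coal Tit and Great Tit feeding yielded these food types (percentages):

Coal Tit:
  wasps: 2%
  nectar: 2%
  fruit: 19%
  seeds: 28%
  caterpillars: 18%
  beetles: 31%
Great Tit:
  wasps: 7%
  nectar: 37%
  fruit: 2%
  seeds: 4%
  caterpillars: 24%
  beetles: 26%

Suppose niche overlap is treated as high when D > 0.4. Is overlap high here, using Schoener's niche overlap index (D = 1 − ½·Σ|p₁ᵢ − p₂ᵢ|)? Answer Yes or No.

Convert percentages to proportions (divide by 100).
Σ|p₁ᵢ − p₂ᵢ| = 0.05 + 0.35 + 0.17 + 0.24 + 0.06 + 0.05 = 0.92
D = 1 − ½ × 0.92 = 1 − 0.460 = 0.5400
D = 0.5400 > 0.4 → Yes.

Yes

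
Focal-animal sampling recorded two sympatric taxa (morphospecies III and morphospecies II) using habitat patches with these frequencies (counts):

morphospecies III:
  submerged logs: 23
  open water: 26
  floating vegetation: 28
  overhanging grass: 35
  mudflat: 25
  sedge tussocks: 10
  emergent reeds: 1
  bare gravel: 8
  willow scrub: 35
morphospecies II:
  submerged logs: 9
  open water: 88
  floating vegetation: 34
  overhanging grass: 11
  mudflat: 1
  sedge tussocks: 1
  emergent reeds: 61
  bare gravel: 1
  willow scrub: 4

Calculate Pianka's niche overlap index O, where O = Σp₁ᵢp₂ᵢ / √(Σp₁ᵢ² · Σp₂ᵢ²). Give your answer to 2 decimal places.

Proportions for morphospecies III (n=191): 23/191=0.1204, 26/191=0.1361, 28/191=0.1466, 35/191=0.1832, 25/191=0.1309, 10/191=0.0524, 1/191=0.0052, 8/191=0.0419, 35/191=0.1832
Proportions for morphospecies II (n=210): 9/210=0.0429, 88/210=0.4190, 34/210=0.1619, 11/210=0.0524, 1/210=0.0048, 1/210=0.0048, 61/210=0.2905, 1/210=0.0048, 4/210=0.0190
Σ p₁ᵢp₂ᵢ = 0.005165 + 0.057026 + 0.023735 + 0.009600 + 0.000628 + 0.000252 + 0.001511 + 0.000201 + 0.003481 = 0.101599
Σp_1ᵢ² = 0.1204² + 0.1361² + 0.1466² + 0.1832² + 0.1309² + 0.0524² + 0.0052² + 0.0419² + 0.1832² = 0.014496 + 0.018523 + 0.021492 + 0.033562 + 0.017135 + 0.002746 + 0.000027 + 0.001756 + 0.033562 = 0.143299
Σp_2ᵢ² = 0.0429² + 0.4190² + 0.1619² + 0.0524² + 0.0048² + 0.0048² + 0.2905² + 0.0048² + 0.0190² = 0.001840 + 0.175561 + 0.026212 + 0.002746 + 0.000023 + 0.000023 + 0.084390 + 0.000023 + 0.000361 = 0.291179
O = 0.101599 / √(0.143299 × 0.291179) = 0.101599 / 0.2042686 = 0.4974

0.50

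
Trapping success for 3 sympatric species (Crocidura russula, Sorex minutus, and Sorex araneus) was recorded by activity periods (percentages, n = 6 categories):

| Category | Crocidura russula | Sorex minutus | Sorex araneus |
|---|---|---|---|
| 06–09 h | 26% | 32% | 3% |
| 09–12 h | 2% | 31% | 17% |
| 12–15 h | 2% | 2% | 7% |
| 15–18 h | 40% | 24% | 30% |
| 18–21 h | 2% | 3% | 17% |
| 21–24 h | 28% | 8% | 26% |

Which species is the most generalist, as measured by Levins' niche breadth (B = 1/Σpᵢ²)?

Convert percentages to proportions (divide by 100).
Σp_russᵢ² = 0.26² + 0.02² + 0.02² + 0.40² + 0.02² + 0.28² = 0.0676 + 0.0004 + 0.0004 + 0.1600 + 0.0004 + 0.0784 = 0.3072
B_russ = 1 / 0.3072 = 3.2552
Σp_minuᵢ² = 0.32² + 0.31² + 0.02² + 0.24² + 0.03² + 0.08² = 0.1024 + 0.0961 + 0.0004 + 0.0576 + 0.0009 + 0.0064 = 0.2638
B_minu = 1 / 0.2638 = 3.7908
Σp_aranᵢ² = 0.03² + 0.17² + 0.07² + 0.30² + 0.17² + 0.26² = 0.0009 + 0.0289 + 0.0049 + 0.0900 + 0.0289 + 0.0676 = 0.2212
B_aran = 1 / 0.2212 = 4.5208
Highest B → broadest niche (most generalist): Sorex araneus (B = 4.52).

Sorex araneus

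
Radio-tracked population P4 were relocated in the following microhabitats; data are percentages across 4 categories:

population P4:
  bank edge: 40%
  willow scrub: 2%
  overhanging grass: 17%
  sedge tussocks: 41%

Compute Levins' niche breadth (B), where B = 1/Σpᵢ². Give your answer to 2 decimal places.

2.80

Convert percentages to proportions (divide by 100).
Σpᵢ² = 0.40² + 0.02² + 0.17² + 0.41² = 0.1600 + 0.0004 + 0.0289 + 0.1681 = 0.3574
B = 1 / 0.3574 = 2.7980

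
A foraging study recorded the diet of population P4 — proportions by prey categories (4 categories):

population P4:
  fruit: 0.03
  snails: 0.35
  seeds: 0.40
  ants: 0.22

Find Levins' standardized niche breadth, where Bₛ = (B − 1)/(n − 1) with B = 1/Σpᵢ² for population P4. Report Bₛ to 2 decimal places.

0.67

Σpᵢ² = 0.03² + 0.35² + 0.40² + 0.22² = 0.0009 + 0.1225 + 0.1600 + 0.0484 = 0.3318
B = 1 / 0.3318 = 3.0139
Bₛ = (B − 1)/(n − 1) = (3.0139 − 1)/(4 − 1) = 2.0139/3 = 0.6713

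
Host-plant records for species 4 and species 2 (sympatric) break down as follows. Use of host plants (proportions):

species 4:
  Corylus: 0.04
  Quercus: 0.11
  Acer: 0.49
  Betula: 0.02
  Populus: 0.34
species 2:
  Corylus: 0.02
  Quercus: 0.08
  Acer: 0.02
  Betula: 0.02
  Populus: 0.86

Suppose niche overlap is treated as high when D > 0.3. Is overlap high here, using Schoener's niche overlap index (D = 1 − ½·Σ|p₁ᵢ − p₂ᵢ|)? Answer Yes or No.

Yes

Σ|p₁ᵢ − p₂ᵢ| = 0.02 + 0.03 + 0.47 + 0.00 + 0.52 = 1.04
D = 1 − ½ × 1.04 = 1 − 0.520 = 0.4800
D = 0.4800 > 0.3 → Yes.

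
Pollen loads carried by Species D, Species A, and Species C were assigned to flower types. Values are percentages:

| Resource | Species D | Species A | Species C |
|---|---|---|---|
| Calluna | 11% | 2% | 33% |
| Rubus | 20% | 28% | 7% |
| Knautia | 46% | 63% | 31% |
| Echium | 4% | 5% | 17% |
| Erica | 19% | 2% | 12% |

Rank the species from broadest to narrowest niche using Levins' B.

Convert percentages to proportions (divide by 100).
Σp_Dᵢ² = 0.11² + 0.20² + 0.46² + 0.04² + 0.19² = 0.0121 + 0.0400 + 0.2116 + 0.0016 + 0.0361 = 0.3014
B_D = 1 / 0.3014 = 3.3179
Σp_Aᵢ² = 0.02² + 0.28² + 0.63² + 0.05² + 0.02² = 0.0004 + 0.0784 + 0.3969 + 0.0025 + 0.0004 = 0.4786
B_A = 1 / 0.4786 = 2.0894
Σp_Cᵢ² = 0.33² + 0.07² + 0.31² + 0.17² + 0.12² = 0.1089 + 0.0049 + 0.0961 + 0.0289 + 0.0144 = 0.2532
B_C = 1 / 0.2532 = 3.9494
Ranking by B (broadest → narrowest): Species C (3.95) > Species D (3.32) > Species A (2.09)

Species C > Species D > Species A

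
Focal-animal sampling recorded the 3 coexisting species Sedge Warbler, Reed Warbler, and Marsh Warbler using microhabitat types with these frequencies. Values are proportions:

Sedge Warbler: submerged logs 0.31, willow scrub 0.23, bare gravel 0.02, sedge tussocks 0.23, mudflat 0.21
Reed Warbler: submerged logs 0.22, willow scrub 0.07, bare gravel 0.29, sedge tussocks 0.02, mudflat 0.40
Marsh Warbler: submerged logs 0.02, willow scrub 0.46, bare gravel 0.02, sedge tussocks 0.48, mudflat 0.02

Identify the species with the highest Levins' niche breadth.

Sedge Warbler

Σp_Sedgᵢ² = 0.31² + 0.23² + 0.02² + 0.23² + 0.21² = 0.0961 + 0.0529 + 0.0004 + 0.0529 + 0.0441 = 0.2464
B_Sedg = 1 / 0.2464 = 4.0584
Σp_Reedᵢ² = 0.22² + 0.07² + 0.29² + 0.02² + 0.40² = 0.0484 + 0.0049 + 0.0841 + 0.0004 + 0.1600 = 0.2978
B_Reed = 1 / 0.2978 = 3.3580
Σp_Marsᵢ² = 0.02² + 0.46² + 0.02² + 0.48² + 0.02² = 0.0004 + 0.2116 + 0.0004 + 0.2304 + 0.0004 = 0.4432
B_Mars = 1 / 0.4432 = 2.2563
Highest B → broadest niche (most generalist): Sedge Warbler (B = 4.06).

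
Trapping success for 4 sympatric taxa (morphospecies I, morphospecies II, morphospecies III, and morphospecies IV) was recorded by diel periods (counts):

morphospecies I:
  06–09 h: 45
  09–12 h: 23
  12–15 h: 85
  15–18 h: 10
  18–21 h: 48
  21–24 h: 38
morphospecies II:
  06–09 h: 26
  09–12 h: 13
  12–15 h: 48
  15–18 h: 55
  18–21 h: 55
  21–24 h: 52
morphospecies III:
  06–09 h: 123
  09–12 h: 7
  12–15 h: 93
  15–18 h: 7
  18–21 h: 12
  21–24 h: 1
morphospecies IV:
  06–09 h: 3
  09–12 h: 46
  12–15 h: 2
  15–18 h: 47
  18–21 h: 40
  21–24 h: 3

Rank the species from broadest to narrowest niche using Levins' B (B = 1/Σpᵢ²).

morphospecies II > morphospecies I > morphospecies IV > morphospecies III

Proportions for morphospecies I (n=249): 45/249=0.1807, 23/249=0.0924, 85/249=0.3414, 10/249=0.0402, 48/249=0.1928, 38/249=0.1526
Proportions for morphospecies II (n=249): 26/249=0.1044, 13/249=0.0522, 48/249=0.1928, 55/249=0.2209, 55/249=0.2209, 52/249=0.2088
Proportions for morphospecies III (n=243): 123/243=0.5062, 7/243=0.0288, 93/243=0.3827, 7/243=0.0288, 12/243=0.0494, 1/243=0.0041
Proportions for morphospecies IV (n=141): 3/141=0.0213, 46/141=0.3262, 2/141=0.0142, 47/141=0.3333, 40/141=0.2837, 3/141=0.0213
Σp_Iᵢ² = 0.1807² + 0.0924² + 0.3414² + 0.0402² + 0.1928² + 0.1526² = 0.032652 + 0.008538 + 0.116554 + 0.001616 + 0.037172 + 0.023287 = 0.219819
B_I = 1 / 0.219819 = 4.5492
Σp_IIᵢ² = 0.1044² + 0.0522² + 0.1928² + 0.2209² + 0.2209² + 0.2088² = 0.010899 + 0.002725 + 0.037172 + 0.048797 + 0.048797 + 0.043597 = 0.191987
B_II = 1 / 0.191987 = 5.2087
Σp_IIIᵢ² = 0.5062² + 0.0288² + 0.3827² + 0.0288² + 0.0494² + 0.0041² = 0.256238 + 0.000829 + 0.146459 + 0.000829 + 0.002440 + 0.000017 = 0.406812
B_III = 1 / 0.406812 = 2.4581
Σp_IVᵢ² = 0.0213² + 0.3262² + 0.0142² + 0.3333² + 0.2837² + 0.0213² = 0.000454 + 0.106406 + 0.000202 + 0.111089 + 0.080486 + 0.000454 = 0.299091
B_IV = 1 / 0.299091 = 3.3435
Ranking by B (broadest → narrowest): morphospecies II (5.21) > morphospecies I (4.55) > morphospecies IV (3.34) > morphospecies III (2.46)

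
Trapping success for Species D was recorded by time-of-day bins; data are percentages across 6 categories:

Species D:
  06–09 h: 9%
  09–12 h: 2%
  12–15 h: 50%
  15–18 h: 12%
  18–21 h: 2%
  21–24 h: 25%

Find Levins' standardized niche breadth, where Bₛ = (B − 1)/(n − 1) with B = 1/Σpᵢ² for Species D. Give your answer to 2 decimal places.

0.40

Convert percentages to proportions (divide by 100).
Σpᵢ² = 0.09² + 0.02² + 0.50² + 0.12² + 0.02² + 0.25² = 0.0081 + 0.0004 + 0.2500 + 0.0144 + 0.0004 + 0.0625 = 0.3358
B = 1 / 0.3358 = 2.9780
Bₛ = (B − 1)/(n − 1) = (2.9780 − 1)/(6 − 1) = 1.9780/5 = 0.3956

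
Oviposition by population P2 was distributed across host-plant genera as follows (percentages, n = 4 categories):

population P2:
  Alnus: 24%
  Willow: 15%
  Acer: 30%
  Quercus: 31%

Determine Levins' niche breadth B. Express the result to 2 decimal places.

3.76

Convert percentages to proportions (divide by 100).
Σpᵢ² = 0.24² + 0.15² + 0.30² + 0.31² = 0.0576 + 0.0225 + 0.0900 + 0.0961 = 0.2662
B = 1 / 0.2662 = 3.7566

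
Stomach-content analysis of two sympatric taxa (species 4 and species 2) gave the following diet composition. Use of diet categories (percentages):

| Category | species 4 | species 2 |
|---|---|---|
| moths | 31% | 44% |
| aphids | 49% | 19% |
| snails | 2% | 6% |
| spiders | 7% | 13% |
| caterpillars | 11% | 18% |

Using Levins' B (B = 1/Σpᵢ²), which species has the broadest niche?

species 2

Convert percentages to proportions (divide by 100).
Σp_4ᵢ² = 0.31² + 0.49² + 0.02² + 0.07² + 0.11² = 0.0961 + 0.2401 + 0.0004 + 0.0049 + 0.0121 = 0.3536
B_4 = 1 / 0.3536 = 2.8281
Σp_2ᵢ² = 0.44² + 0.19² + 0.06² + 0.13² + 0.18² = 0.1936 + 0.0361 + 0.0036 + 0.0169 + 0.0324 = 0.2826
B_2 = 1 / 0.2826 = 3.5386
Highest B → broadest niche (most generalist): species 2 (B = 3.54).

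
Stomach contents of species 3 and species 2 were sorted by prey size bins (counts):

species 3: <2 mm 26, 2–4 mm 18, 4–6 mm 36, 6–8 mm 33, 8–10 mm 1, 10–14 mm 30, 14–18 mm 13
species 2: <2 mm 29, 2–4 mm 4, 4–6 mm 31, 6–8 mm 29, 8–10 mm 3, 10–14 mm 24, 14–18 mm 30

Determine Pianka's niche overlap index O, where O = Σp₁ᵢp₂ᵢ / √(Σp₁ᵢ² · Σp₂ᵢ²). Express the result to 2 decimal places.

0.93

Proportions for species 3 (n=157): 26/157=0.1656, 18/157=0.1146, 36/157=0.2293, 33/157=0.2102, 1/157=0.0064, 30/157=0.1911, 13/157=0.0828
Proportions for species 2 (n=150): 29/150=0.1933, 4/150=0.0267, 31/150=0.2067, 29/150=0.1933, 3/150=0.0200, 24/150=0.1600, 30/150=0.2000
Σ p₁ᵢp₂ᵢ = 0.032010 + 0.003060 + 0.047396 + 0.040632 + 0.000128 + 0.030576 + 0.016560 = 0.170362
Σp_1ᵢ² = 0.1656² + 0.1146² + 0.2293² + 0.2102² + 0.0064² + 0.1911² + 0.0828² = 0.027423 + 0.013133 + 0.052578 + 0.044184 + 0.000041 + 0.036519 + 0.006856 = 0.180734
Σp_2ᵢ² = 0.1933² + 0.0267² + 0.2067² + 0.1933² + 0.0200² + 0.1600² + 0.2000² = 0.037365 + 0.000713 + 0.042725 + 0.037365 + 0.000400 + 0.025600 + 0.040000 = 0.184168
O = 0.170362 / √(0.180734 × 0.184168) = 0.170362 / 0.1824429 = 0.9338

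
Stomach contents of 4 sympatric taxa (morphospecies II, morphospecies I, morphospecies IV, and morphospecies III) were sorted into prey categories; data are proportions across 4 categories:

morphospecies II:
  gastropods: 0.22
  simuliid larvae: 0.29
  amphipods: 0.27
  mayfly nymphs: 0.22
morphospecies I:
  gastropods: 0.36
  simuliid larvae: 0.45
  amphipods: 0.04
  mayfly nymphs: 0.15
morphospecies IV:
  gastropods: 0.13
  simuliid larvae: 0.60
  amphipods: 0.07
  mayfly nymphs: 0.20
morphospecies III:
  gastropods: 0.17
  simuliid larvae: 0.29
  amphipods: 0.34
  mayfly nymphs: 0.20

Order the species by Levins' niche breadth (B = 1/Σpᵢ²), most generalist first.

Σp_IIᵢ² = 0.22² + 0.29² + 0.27² + 0.22² = 0.0484 + 0.0841 + 0.0729 + 0.0484 = 0.2538
B_II = 1 / 0.2538 = 3.9401
Σp_Iᵢ² = 0.36² + 0.45² + 0.04² + 0.15² = 0.1296 + 0.2025 + 0.0016 + 0.0225 = 0.3562
B_I = 1 / 0.3562 = 2.8074
Σp_IVᵢ² = 0.13² + 0.60² + 0.07² + 0.20² = 0.0169 + 0.3600 + 0.0049 + 0.0400 = 0.4218
B_IV = 1 / 0.4218 = 2.3708
Σp_IIIᵢ² = 0.17² + 0.29² + 0.34² + 0.20² = 0.0289 + 0.0841 + 0.1156 + 0.0400 = 0.2686
B_III = 1 / 0.2686 = 3.7230
Ranking by B (broadest → narrowest): morphospecies II (3.94) > morphospecies III (3.72) > morphospecies I (2.81) > morphospecies IV (2.37)

morphospecies II > morphospecies III > morphospecies I > morphospecies IV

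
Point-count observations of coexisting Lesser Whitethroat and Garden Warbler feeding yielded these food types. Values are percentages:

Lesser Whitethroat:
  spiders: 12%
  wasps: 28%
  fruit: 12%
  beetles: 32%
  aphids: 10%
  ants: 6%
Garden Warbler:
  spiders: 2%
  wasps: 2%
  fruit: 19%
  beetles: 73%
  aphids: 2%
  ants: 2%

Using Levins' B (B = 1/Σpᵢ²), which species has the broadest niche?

Lesser Whitethroat

Convert percentages to proportions (divide by 100).
Σp_Whitᵢ² = 0.12² + 0.28² + 0.12² + 0.32² + 0.10² + 0.06² = 0.0144 + 0.0784 + 0.0144 + 0.1024 + 0.0100 + 0.0036 = 0.2232
B_Whit = 1 / 0.2232 = 4.4803
Σp_Warbᵢ² = 0.02² + 0.02² + 0.19² + 0.73² + 0.02² + 0.02² = 0.0004 + 0.0004 + 0.0361 + 0.5329 + 0.0004 + 0.0004 = 0.5706
B_Warb = 1 / 0.5706 = 1.7525
Highest B → broadest niche (most generalist): Lesser Whitethroat (B = 4.48).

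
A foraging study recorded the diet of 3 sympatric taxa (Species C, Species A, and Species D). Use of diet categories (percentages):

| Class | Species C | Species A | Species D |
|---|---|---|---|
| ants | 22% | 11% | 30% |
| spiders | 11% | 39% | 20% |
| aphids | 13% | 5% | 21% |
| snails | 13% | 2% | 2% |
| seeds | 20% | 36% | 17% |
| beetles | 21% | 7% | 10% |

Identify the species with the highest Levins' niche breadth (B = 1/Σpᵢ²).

Convert percentages to proportions (divide by 100).
Σp_Cᵢ² = 0.22² + 0.11² + 0.13² + 0.13² + 0.20² + 0.21² = 0.0484 + 0.0121 + 0.0169 + 0.0169 + 0.0400 + 0.0441 = 0.1784
B_C = 1 / 0.1784 = 5.6054
Σp_Aᵢ² = 0.11² + 0.39² + 0.05² + 0.02² + 0.36² + 0.07² = 0.0121 + 0.1521 + 0.0025 + 0.0004 + 0.1296 + 0.0049 = 0.3016
B_A = 1 / 0.3016 = 3.3156
Σp_Dᵢ² = 0.30² + 0.20² + 0.21² + 0.02² + 0.17² + 0.10² = 0.0900 + 0.0400 + 0.0441 + 0.0004 + 0.0289 + 0.0100 = 0.2134
B_D = 1 / 0.2134 = 4.6860
Highest B → broadest niche (most generalist): Species C (B = 5.61).

Species C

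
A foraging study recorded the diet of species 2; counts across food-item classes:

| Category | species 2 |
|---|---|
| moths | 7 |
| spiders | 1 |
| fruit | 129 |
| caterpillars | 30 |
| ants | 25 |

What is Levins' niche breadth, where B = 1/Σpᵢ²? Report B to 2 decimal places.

2.02

Proportions for species 2 (n=192): 7/192=0.0365, 1/192=0.0052, 129/192=0.6719, 30/192=0.1563, 25/192=0.1302
Σpᵢ² = 0.0365² + 0.0052² + 0.6719² + 0.1563² + 0.1302² = 0.001332 + 0.000027 + 0.451450 + 0.024430 + 0.016952 = 0.494191
B = 1 / 0.494191 = 2.0235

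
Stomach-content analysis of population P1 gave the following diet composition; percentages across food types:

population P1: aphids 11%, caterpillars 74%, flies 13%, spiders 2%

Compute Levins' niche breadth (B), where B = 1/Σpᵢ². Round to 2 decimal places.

Convert percentages to proportions (divide by 100).
Σpᵢ² = 0.11² + 0.74² + 0.13² + 0.02² = 0.0121 + 0.5476 + 0.0169 + 0.0004 = 0.5770
B = 1 / 0.5770 = 1.7331

1.73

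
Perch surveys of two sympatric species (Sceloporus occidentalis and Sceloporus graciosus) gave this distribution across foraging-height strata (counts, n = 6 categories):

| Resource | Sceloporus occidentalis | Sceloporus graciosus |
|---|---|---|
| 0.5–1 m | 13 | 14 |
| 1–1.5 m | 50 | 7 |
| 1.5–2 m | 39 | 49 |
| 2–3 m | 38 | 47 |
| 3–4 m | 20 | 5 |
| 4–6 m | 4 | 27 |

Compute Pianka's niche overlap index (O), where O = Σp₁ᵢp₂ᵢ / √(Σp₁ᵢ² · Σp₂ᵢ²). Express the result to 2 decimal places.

0.76

Proportions for Sceloporus occidentalis (n=164): 13/164=0.0793, 50/164=0.3049, 39/164=0.2378, 38/164=0.2317, 20/164=0.1220, 4/164=0.0244
Proportions for Sceloporus graciosus (n=149): 14/149=0.0940, 7/149=0.0470, 49/149=0.3289, 47/149=0.3154, 5/149=0.0336, 27/149=0.1812
Σ p₁ᵢp₂ᵢ = 0.007454 + 0.014330 + 0.078212 + 0.073078 + 0.004099 + 0.004421 = 0.181594
Σp_1ᵢ² = 0.0793² + 0.3049² + 0.2378² + 0.2317² + 0.1220² + 0.0244² = 0.006288 + 0.092964 + 0.056549 + 0.053685 + 0.014884 + 0.000595 = 0.224965
Σp_2ᵢ² = 0.0940² + 0.0470² + 0.3289² + 0.3154² + 0.0336² + 0.1812² = 0.008836 + 0.002209 + 0.108175 + 0.099477 + 0.001129 + 0.032833 = 0.252659
O = 0.181594 / √(0.224965 × 0.252659) = 0.181594 / 0.2384102 = 0.7617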